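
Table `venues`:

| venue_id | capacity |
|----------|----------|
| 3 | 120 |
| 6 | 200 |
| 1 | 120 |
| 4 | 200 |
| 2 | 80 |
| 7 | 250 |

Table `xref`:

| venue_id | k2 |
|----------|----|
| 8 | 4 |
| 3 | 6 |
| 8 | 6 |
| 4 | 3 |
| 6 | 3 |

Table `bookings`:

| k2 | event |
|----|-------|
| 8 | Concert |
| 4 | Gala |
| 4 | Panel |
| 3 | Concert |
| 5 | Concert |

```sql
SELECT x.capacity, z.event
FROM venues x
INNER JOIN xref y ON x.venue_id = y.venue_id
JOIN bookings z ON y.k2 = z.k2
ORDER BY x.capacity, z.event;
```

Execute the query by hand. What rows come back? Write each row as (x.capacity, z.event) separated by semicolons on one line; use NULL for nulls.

(200, Concert); (200, Concert)

Evaluate left to right. First `venues x INNER JOIN xref y` on venue_id: 3 row(s).
Then INNER JOIN `bookings z` on k2: keep only rows whose y.k2 appears in z.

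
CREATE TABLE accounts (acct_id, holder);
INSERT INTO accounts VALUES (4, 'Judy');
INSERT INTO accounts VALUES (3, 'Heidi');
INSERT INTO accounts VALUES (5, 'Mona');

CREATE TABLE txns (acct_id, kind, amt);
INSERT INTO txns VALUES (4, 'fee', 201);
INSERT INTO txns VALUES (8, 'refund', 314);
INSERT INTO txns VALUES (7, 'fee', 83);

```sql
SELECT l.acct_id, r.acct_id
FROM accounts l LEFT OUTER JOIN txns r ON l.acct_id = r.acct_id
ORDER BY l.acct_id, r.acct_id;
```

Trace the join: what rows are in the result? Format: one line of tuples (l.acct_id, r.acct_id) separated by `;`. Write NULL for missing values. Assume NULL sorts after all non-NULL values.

(3, NULL); (4, 4); (5, NULL)

LEFT JOIN keeps every row from `accounts`; unmatched rows get NULL for `txns`'s columns.
Matching on l.acct_id = r.acct_id.
Matched pairs: 1; unmatched l rows kept: 2.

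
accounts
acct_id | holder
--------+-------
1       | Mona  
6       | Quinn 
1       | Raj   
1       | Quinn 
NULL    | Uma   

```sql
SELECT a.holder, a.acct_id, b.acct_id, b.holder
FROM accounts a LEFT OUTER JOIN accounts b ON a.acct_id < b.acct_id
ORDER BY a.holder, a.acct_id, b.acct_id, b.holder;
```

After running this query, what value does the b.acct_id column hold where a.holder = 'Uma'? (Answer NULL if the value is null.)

NULL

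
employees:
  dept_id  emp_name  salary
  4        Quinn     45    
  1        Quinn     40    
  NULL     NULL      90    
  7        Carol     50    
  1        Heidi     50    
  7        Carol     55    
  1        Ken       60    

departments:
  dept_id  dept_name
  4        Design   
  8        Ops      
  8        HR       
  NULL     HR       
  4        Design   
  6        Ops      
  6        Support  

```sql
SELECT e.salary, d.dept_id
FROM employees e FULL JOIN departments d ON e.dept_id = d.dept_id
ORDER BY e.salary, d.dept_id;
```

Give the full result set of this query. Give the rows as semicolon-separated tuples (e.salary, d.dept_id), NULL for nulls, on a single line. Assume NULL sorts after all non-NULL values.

(40, NULL); (45, 4); (45, 4); (50, NULL); (50, NULL); (55, NULL); (60, NULL); (90, NULL); (NULL, 6); (NULL, 6); (NULL, 8); (NULL, 8); (NULL, NULL)

FULL OUTER JOIN keeps every row from both sides; unmatched rows get NULL for the other side's columns.
Matching on e.dept_id = d.dept_id. A NULL in a compared column never satisfies the condition.
Matched pairs: 2; unmatched e rows kept: 6; unmatched d rows kept: 5.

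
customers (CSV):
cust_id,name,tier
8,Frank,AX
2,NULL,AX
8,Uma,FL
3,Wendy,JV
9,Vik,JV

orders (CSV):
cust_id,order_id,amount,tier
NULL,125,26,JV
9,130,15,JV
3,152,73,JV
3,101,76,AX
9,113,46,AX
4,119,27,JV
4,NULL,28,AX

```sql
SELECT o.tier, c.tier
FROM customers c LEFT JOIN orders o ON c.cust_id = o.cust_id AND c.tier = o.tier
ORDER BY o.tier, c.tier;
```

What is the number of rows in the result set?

LEFT JOIN keeps every row from `customers`; unmatched rows get NULL for `orders`'s columns.
Matching on c.cust_id = o.cust_id AND c.tier = o.tier. A NULL in a compared column never satisfies the condition.
Matched pairs: 2; unmatched c rows kept: 3.
Total: 2 matched + 3 padded = 5 rows.

5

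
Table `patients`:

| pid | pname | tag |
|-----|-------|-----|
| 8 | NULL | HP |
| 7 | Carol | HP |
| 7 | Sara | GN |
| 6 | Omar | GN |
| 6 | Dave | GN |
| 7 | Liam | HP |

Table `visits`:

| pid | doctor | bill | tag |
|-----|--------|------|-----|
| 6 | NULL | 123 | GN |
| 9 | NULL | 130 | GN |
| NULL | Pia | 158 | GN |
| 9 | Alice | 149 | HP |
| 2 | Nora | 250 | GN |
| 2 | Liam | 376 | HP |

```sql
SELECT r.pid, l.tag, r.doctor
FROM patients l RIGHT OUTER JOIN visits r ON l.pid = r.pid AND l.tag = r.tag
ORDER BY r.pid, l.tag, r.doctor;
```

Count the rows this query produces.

RIGHT JOIN keeps every row from `visits`; unmatched rows get NULL for `patients`'s columns.
Matching on l.pid = r.pid AND l.tag = r.tag. A NULL in a compared column never satisfies the condition.
Matched pairs: 2; unmatched r rows kept: 5.
Total: 2 matched + 5 padded = 7 rows.

7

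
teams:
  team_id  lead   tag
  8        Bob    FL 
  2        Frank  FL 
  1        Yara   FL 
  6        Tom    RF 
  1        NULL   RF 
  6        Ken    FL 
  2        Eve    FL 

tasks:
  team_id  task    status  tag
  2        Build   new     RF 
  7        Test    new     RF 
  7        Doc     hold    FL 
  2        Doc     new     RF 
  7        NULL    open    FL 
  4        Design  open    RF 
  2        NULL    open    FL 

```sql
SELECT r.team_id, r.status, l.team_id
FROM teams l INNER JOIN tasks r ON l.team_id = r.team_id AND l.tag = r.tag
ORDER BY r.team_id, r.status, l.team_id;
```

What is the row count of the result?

INNER JOIN keeps only pairs where the ON condition holds.
Matching on l.team_id = r.team_id AND l.tag = r.tag.
- l row (team_id=8, tag=FL): no match → dropped.
- l row (team_id=2, tag=FL): matches 1 r row(s) → 1 output row(s).
- l row (team_id=1, tag=FL): no match → dropped.
- l row (team_id=6, tag=RF): no match → dropped.
- l row (team_id=1, tag=RF): no match → dropped.
- l row (team_id=6, tag=FL): no match → dropped.
- l row (team_id=2, tag=FL): matches 1 r row(s) → 1 output row(s).
Total: 2 rows.

2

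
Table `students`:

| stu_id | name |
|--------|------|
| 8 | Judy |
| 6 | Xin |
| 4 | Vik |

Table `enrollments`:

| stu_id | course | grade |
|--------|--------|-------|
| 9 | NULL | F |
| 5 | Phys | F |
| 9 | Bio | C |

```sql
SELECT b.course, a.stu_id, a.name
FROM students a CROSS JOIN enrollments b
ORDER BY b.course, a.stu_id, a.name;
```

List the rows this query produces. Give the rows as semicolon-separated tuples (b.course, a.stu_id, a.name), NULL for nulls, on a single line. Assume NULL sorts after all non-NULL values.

(Bio, 4, Vik); (Bio, 6, Xin); (Bio, 8, Judy); (Phys, 4, Vik); (Phys, 6, Xin); (Phys, 8, Judy); (NULL, 4, Vik); (NULL, 6, Xin); (NULL, 8, Judy)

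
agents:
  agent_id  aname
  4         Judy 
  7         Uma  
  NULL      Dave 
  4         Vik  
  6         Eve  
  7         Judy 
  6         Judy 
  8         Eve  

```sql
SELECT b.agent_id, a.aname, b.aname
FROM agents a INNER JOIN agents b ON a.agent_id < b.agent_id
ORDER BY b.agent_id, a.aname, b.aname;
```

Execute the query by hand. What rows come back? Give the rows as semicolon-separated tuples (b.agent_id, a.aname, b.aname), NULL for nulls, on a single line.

INNER JOIN keeps only pairs where the ON condition holds.
Matching on a.agent_id < b.agent_id. A NULL in a compared column never satisfies the condition.
- a[0] agent_id=4 → 5 match(es) in b → 5 row(s).
- a[1] agent_id=7 → 1 match(es) in b → 1 row(s).
- a[2] agent_id=NULL → no match; dropped.
- a[3] agent_id=4 → 5 match(es) in b → 5 row(s).
- a[4] agent_id=6 → 3 match(es) in b → 3 row(s).
- a[5] agent_id=7 → 1 match(es) in b → 1 row(s).
- a[6] agent_id=6 → 3 match(es) in b → 3 row(s).
- a[7] agent_id=8 → no match; dropped.

(6, Judy, Eve); (6, Judy, Judy); (6, Vik, Eve); (6, Vik, Judy); (7, Eve, Judy); (7, Eve, Uma); (7, Judy, Judy); (7, Judy, Judy); (7, Judy, Uma); (7, Judy, Uma); (7, Vik, Judy); (7, Vik, Uma); (8, Eve, Eve); (8, Judy, Eve); (8, Judy, Eve); (8, Judy, Eve); (8, Uma, Eve); (8, Vik, Eve)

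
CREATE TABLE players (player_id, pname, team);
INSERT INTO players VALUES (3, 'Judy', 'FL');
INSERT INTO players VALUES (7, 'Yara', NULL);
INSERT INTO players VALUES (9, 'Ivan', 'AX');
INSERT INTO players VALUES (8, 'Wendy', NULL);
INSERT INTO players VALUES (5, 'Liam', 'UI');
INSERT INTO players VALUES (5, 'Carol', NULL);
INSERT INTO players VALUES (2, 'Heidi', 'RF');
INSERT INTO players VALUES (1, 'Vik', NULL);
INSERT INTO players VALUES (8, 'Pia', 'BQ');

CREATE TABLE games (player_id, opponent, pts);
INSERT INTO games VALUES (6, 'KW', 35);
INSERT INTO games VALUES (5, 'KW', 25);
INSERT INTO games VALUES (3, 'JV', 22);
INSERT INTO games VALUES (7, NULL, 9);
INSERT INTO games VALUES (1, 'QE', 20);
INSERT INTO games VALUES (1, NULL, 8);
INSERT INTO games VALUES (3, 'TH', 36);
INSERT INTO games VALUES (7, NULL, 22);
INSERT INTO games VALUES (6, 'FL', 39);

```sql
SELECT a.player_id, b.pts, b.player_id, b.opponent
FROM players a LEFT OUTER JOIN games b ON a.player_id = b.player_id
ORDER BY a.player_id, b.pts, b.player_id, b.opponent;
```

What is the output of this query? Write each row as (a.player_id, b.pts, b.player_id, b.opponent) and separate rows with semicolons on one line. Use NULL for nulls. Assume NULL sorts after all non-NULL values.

(1, 8, 1, NULL); (1, 20, 1, QE); (2, NULL, NULL, NULL); (3, 22, 3, JV); (3, 36, 3, TH); (5, 25, 5, KW); (5, 25, 5, KW); (7, 9, 7, NULL); (7, 22, 7, NULL); (8, NULL, NULL, NULL); (8, NULL, NULL, NULL); (9, NULL, NULL, NULL)

LEFT JOIN keeps every row from `players`; unmatched rows get NULL for `games`'s columns.
Matching on a.player_id = b.player_id.
- a (player_id=3) pairs with 2 row(s) of b.
- a (player_id=7) pairs with 2 row(s) of b.
- a (player_id=9) has no partner → padded with NULL.
- a (player_id=8) has no partner → padded with NULL.
- a (player_id=5) pairs with 1 row(s) of b.
- a (player_id=5) pairs with 1 row(s) of b.
- a (player_id=2) has no partner → padded with NULL.
- a (player_id=1) pairs with 2 row(s) of b.
- a (player_id=8) has no partner → padded with NULL.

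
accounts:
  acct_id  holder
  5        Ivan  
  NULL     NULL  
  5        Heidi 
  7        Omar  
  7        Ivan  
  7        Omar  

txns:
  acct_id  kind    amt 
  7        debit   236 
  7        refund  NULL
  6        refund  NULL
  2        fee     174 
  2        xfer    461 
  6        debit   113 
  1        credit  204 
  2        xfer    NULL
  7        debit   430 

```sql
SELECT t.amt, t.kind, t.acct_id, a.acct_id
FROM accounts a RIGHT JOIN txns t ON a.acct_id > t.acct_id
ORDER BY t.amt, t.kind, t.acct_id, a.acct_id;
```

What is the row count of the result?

RIGHT JOIN keeps every row from `txns`; unmatched rows get NULL for `accounts`'s columns.
Matching on a.acct_id > t.acct_id. A NULL in a compared column never satisfies the condition.
Matched pairs: 26; unmatched t rows kept: 3.
Total: 26 matched + 3 padded = 29 rows.

29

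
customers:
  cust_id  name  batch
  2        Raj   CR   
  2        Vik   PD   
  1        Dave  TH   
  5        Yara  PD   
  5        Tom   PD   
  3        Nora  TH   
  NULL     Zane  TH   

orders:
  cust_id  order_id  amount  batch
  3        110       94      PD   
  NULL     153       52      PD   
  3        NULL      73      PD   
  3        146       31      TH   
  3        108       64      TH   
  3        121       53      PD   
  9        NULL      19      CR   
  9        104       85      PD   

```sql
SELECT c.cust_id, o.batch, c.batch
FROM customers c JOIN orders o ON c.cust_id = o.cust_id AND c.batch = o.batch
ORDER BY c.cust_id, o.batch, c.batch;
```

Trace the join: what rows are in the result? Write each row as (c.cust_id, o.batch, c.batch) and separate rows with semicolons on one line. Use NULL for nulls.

INNER JOIN keeps only pairs where the ON condition holds.
Matching on c.cust_id = o.cust_id AND c.batch = o.batch. A NULL in a compared column never satisfies the condition.
- c[0] cust_id=2, batch=CR → no match; dropped.
- c[1] cust_id=2, batch=PD → no match; dropped.
- c[2] cust_id=1, batch=TH → no match; dropped.
- c[3] cust_id=5, batch=PD → no match; dropped.
- c[4] cust_id=5, batch=PD → no match; dropped.
- c[5] cust_id=3, batch=TH → 2 match(es) in o → 2 row(s).
- c[6] cust_id=NULL, batch=TH → no match; dropped.
After projecting and ordering:
c.cust_id | o.batch | c.batch
3 | TH | TH
3 | TH | TH

(3, TH, TH); (3, TH, TH)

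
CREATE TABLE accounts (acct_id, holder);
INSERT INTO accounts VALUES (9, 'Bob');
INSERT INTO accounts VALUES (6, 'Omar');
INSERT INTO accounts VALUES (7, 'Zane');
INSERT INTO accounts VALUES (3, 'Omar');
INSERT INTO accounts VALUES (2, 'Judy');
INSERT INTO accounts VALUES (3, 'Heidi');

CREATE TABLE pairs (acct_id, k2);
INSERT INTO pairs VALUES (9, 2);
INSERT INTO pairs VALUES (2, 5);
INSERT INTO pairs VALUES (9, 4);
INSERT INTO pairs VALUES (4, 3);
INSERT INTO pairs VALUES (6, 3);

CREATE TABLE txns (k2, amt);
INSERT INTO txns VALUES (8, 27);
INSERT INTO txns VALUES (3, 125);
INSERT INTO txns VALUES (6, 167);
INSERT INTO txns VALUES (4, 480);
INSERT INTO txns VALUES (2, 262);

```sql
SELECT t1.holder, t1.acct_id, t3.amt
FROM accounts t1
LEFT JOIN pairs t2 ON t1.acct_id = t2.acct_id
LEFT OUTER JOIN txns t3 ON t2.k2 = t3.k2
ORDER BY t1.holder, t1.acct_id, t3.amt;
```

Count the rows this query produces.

7

Evaluate left to right. First `accounts t1 LEFT JOIN pairs t2` on acct_id: 7 row(s).
Then LEFT JOIN `txns t3` on k2: each of those 7 rows is kept; rows whose t2.k2 has no match in t3 get NULL for t3's columns.
Result: 7 row(s).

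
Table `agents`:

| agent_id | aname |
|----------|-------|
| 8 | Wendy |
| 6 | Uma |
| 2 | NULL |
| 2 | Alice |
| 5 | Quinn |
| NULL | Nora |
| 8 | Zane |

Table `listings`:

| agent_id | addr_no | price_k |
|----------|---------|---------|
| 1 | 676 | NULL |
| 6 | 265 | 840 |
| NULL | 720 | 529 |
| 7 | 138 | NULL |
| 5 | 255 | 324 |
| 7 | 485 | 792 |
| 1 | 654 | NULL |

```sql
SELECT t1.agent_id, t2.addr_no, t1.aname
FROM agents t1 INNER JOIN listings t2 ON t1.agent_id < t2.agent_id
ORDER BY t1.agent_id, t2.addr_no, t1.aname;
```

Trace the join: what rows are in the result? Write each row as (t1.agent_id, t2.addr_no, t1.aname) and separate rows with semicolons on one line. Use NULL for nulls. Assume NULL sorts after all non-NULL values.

(2, 138, Alice); (2, 138, NULL); (2, 255, Alice); (2, 255, NULL); (2, 265, Alice); (2, 265, NULL); (2, 485, Alice); (2, 485, NULL); (5, 138, Quinn); (5, 265, Quinn); (5, 485, Quinn); (6, 138, Uma); (6, 485, Uma)

INNER JOIN keeps only pairs where the ON condition holds.
Matching on t1.agent_id < t2.agent_id. A NULL in a compared column never satisfies the condition.
- t1[0] agent_id=8 → no match; dropped.
- t1[1] agent_id=6 → 2 match(es) in t2 → 2 row(s).
- t1[2] agent_id=2 → 4 match(es) in t2 → 4 row(s).
- t1[3] agent_id=2 → 4 match(es) in t2 → 4 row(s).
- t1[4] agent_id=5 → 3 match(es) in t2 → 3 row(s).
- t1[5] agent_id=NULL → no match; dropped.
- t1[6] agent_id=8 → no match; dropped.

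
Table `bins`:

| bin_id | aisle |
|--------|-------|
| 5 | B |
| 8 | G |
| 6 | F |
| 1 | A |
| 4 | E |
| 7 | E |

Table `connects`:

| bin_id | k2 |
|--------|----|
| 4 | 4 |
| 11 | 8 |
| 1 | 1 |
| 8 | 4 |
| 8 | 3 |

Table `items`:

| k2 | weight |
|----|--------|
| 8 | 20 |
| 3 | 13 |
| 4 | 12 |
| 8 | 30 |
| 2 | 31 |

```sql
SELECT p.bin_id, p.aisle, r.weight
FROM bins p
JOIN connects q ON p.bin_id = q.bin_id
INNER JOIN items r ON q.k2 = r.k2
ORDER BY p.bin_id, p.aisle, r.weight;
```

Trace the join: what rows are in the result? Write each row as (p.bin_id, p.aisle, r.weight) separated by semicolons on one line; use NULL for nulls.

(4, E, 12); (8, G, 12); (8, G, 13)

Step 1 — p INNER JOIN q on bin_id → 4 row(s).
Then INNER JOIN `items r` on k2: keep only rows whose q.k2 appears in r.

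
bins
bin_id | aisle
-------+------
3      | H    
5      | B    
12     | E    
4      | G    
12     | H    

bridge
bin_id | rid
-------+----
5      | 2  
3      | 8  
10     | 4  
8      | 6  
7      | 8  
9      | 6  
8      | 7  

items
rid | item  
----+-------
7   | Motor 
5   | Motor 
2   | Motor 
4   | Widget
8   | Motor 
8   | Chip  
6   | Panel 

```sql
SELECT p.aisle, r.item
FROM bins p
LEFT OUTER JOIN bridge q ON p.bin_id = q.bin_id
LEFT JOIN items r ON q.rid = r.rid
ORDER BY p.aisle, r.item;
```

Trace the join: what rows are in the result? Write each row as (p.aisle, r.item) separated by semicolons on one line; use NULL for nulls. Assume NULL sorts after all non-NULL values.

Evaluate left to right. First `bins p LEFT JOIN bridge q` on bin_id: 5 row(s).
Then LEFT JOIN `items r` on rid: each of those 5 rows is kept; rows whose q.rid has no match in r get NULL for r's columns.

(B, Motor); (E, NULL); (G, NULL); (H, Chip); (H, Motor); (H, NULL)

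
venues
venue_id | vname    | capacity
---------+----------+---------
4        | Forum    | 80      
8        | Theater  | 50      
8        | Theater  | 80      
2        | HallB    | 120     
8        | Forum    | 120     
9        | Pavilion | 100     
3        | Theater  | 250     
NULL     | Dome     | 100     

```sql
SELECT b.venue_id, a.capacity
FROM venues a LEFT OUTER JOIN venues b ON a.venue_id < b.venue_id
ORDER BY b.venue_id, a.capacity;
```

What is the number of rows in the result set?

LEFT JOIN keeps every row from `venues a`; unmatched rows get NULL for `venues b`'s columns.
Matching on a.venue_id < b.venue_id. A NULL in a compared column never satisfies the condition.
- a row (venue_id=4): matches 4 b row(s) → 4 output row(s).
- a row (venue_id=8): matches 1 b row(s) → 1 output row(s).
- a row (venue_id=8): matches 1 b row(s) → 1 output row(s).
- a row (venue_id=2): matches 6 b row(s) → 6 output row(s).
- a row (venue_id=8): matches 1 b row(s) → 1 output row(s).
- a row (venue_id=9): no match → kept, b columns NULL.
- a row (venue_id=3): matches 5 b row(s) → 5 output row(s).
- a row (venue_id=NULL): no match → kept, b columns NULL.
Total: 18 matched + 2 padded = 20 rows.

20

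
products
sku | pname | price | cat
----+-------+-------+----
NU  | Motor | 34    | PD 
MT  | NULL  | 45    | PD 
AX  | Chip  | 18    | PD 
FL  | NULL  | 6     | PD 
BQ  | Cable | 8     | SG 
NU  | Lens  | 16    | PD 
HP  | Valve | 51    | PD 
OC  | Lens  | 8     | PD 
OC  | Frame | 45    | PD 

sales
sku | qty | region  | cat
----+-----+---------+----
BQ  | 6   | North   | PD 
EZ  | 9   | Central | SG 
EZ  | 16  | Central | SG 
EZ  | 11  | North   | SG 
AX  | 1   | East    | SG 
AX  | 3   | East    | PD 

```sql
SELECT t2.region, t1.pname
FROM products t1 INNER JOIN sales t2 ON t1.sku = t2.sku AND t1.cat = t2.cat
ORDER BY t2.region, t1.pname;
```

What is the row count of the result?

1

INNER JOIN keeps only pairs where the ON condition holds.
Matching on t1.sku = t2.sku AND t1.cat = t2.cat.
- t1 (sku=NU, cat=PD) has no partner → excluded.
- t1 (sku=MT, cat=PD) has no partner → excluded.
- t1 (sku=AX, cat=PD) pairs with 1 row(s) of t2.
- t1 (sku=FL, cat=PD) has no partner → excluded.
- t1 (sku=BQ, cat=SG) has no partner → excluded.
- t1 (sku=NU, cat=PD) has no partner → excluded.
- t1 (sku=HP, cat=PD) has no partner → excluded.
- t1 (sku=OC, cat=PD) has no partner → excluded.
- t1 (sku=OC, cat=PD) has no partner → excluded.
Total: 1 rows.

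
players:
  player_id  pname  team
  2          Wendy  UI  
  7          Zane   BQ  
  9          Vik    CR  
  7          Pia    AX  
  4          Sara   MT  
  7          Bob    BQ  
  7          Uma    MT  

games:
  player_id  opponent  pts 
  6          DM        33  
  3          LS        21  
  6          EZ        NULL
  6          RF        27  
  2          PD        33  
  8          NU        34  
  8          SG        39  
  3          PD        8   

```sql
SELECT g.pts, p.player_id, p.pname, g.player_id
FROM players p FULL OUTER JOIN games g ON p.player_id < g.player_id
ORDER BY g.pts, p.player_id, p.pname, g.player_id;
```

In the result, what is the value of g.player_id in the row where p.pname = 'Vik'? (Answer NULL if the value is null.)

FULL OUTER JOIN keeps every row from both sides; unmatched rows get NULL for the other side's columns.
Matching on p.player_id < g.player_id.
- p[0] player_id=2 → 7 match(es) in g → 7 row(s).
- p[1] player_id=7 → 2 match(es) in g → 2 row(s).
- p[2] player_id=9 → no match; kept with NULLs on the g side.
- p[3] player_id=7 → 2 match(es) in g → 2 row(s).
- p[4] player_id=4 → 5 match(es) in g → 5 row(s).
- p[5] player_id=7 → 2 match(es) in g → 2 row(s).
- p[6] player_id=7 → 2 match(es) in g → 2 row(s).
- 1 row(s) from g found no p partner → padded with NULL.

NULL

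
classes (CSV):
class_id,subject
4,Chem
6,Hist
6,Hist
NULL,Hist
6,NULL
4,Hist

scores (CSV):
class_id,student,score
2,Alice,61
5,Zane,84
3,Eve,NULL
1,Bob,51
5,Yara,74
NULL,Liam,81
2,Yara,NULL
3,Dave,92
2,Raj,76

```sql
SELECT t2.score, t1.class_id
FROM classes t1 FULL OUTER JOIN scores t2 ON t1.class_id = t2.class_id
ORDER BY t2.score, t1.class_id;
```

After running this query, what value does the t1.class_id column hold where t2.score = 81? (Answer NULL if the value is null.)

NULL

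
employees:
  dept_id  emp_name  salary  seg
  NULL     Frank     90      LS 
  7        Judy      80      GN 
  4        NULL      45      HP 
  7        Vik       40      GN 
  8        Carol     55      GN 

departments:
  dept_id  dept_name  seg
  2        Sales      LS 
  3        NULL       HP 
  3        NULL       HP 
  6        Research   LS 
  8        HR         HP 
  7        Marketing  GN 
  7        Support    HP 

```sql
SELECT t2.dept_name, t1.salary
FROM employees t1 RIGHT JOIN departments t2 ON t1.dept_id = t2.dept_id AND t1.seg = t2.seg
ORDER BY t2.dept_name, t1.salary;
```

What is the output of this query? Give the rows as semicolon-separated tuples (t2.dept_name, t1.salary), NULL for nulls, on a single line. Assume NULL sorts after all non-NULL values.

(HR, NULL); (Marketing, 40); (Marketing, 80); (Research, NULL); (Sales, NULL); (Support, NULL); (NULL, NULL); (NULL, NULL)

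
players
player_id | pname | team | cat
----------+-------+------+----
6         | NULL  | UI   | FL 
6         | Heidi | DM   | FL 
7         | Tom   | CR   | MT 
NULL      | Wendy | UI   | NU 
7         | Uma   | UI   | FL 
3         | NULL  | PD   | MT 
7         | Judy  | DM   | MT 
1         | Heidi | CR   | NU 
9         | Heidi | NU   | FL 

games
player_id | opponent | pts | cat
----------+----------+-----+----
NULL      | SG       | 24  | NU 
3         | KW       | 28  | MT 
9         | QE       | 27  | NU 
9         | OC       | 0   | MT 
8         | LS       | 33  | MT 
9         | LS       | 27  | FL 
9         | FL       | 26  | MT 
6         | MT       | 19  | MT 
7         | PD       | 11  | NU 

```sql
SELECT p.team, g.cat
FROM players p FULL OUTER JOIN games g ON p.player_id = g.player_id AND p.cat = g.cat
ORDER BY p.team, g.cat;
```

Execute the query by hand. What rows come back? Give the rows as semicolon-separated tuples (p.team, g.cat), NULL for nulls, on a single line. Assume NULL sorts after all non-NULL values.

FULL OUTER JOIN keeps every row from both sides; unmatched rows get NULL for the other side's columns.
Matching on p.player_id = g.player_id AND p.cat = g.cat. A NULL in a compared column never satisfies the condition.
- player_id=6, cat=FL: no g row matches, row kept with g columns NULL.
- player_id=6, cat=FL: no g row matches, row kept with g columns NULL.
- player_id=7, cat=MT: no g row matches, row kept with g columns NULL.
- player_id=NULL, cat=NU: no g row matches, row kept with g columns NULL.
- player_id=7, cat=FL: no g row matches, row kept with g columns NULL.
- player_id=3, cat=MT: 1 matching g row(s), so 1 row(s) emitted.
- player_id=7, cat=MT: no g row matches, row kept with g columns NULL.
- player_id=1, cat=NU: no g row matches, row kept with g columns NULL.
- player_id=9, cat=FL: 1 matching g row(s), so 1 row(s) emitted.
- plus 7 unmatched g row(s), each kept with NULL p columns.

(CR, NULL); (CR, NULL); (DM, NULL); (DM, NULL); (NU, FL); (PD, MT); (UI, NULL); (UI, NULL); (UI, NULL); (NULL, MT); (NULL, MT); (NULL, MT); (NULL, MT); (NULL, NU); (NULL, NU); (NULL, NU)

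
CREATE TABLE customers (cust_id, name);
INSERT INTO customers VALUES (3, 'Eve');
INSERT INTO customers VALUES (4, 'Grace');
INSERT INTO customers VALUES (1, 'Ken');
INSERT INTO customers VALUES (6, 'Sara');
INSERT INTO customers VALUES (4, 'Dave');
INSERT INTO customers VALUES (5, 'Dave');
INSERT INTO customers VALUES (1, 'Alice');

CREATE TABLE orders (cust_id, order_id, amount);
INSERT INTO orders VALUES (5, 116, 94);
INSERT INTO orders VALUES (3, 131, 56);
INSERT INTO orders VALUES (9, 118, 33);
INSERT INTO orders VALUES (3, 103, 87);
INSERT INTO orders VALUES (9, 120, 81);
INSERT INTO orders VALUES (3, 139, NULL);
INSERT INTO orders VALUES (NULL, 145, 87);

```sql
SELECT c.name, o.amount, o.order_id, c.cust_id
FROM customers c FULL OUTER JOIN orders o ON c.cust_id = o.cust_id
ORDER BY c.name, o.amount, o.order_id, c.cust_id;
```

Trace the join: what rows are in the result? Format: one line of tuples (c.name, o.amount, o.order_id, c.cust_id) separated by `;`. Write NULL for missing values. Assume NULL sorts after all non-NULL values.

(Alice, NULL, NULL, 1); (Dave, 94, 116, 5); (Dave, NULL, NULL, 4); (Eve, 56, 131, 3); (Eve, 87, 103, 3); (Eve, NULL, 139, 3); (Grace, NULL, NULL, 4); (Ken, NULL, NULL, 1); (Sara, NULL, NULL, 6); (NULL, 33, 118, NULL); (NULL, 81, 120, NULL); (NULL, 87, 145, NULL)

FULL OUTER JOIN keeps every row from both sides; unmatched rows get NULL for the other side's columns.
Matching on c.cust_id = o.cust_id. A NULL in a compared column never satisfies the condition.
- cust_id=3: 3 matching o row(s), so 3 row(s) emitted.
- cust_id=4: no o row matches, row kept with o columns NULL.
- cust_id=1: no o row matches, row kept with o columns NULL.
- cust_id=6: no o row matches, row kept with o columns NULL.
- cust_id=4: no o row matches, row kept with o columns NULL.
- cust_id=5: 1 matching o row(s), so 1 row(s) emitted.
- cust_id=1: no o row matches, row kept with o columns NULL.
- 3 o row(s) had no c match → kept, c columns NULL.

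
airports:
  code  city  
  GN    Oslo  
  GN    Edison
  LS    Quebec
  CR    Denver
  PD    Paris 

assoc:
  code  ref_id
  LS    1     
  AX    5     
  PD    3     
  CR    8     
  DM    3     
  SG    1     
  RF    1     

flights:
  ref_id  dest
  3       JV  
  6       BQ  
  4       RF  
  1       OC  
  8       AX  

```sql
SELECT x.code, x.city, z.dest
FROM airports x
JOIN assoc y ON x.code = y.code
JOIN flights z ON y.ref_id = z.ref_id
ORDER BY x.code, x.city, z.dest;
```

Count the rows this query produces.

Joins associate left-to-right: airports INNER JOIN assoc on code gives 3 intermediate row(s).
Then INNER JOIN `flights z` on ref_id: keep only rows whose y.ref_id appears in z.
Result: 3 row(s).

3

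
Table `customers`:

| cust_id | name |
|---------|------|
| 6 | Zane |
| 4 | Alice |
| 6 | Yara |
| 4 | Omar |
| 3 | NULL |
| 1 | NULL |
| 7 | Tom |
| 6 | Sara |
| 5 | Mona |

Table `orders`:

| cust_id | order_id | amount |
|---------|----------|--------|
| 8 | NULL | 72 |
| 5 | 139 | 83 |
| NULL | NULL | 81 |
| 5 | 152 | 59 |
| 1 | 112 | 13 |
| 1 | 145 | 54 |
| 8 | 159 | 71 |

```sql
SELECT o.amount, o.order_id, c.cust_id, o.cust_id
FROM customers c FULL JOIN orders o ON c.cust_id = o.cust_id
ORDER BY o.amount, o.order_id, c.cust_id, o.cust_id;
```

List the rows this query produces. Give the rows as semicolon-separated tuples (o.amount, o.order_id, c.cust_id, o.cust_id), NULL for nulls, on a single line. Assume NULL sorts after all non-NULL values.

(13, 112, 1, 1); (54, 145, 1, 1); (59, 152, 5, 5); (71, 159, NULL, 8); (72, NULL, NULL, 8); (81, NULL, NULL, NULL); (83, 139, 5, 5); (NULL, NULL, 3, NULL); (NULL, NULL, 4, NULL); (NULL, NULL, 4, NULL); (NULL, NULL, 6, NULL); (NULL, NULL, 6, NULL); (NULL, NULL, 6, NULL); (NULL, NULL, 7, NULL)

FULL OUTER JOIN keeps every row from both sides; unmatched rows get NULL for the other side's columns.
Matching on c.cust_id = o.cust_id. A NULL in a compared column never satisfies the condition.
Matched pairs: 4; unmatched c rows kept: 7; unmatched o rows kept: 3.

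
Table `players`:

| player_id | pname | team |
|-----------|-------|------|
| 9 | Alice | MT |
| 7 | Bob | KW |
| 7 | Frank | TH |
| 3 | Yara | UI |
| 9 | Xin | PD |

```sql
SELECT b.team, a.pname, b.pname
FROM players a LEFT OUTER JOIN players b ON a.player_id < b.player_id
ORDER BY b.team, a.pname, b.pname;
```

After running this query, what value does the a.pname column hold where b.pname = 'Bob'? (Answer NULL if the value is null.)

Yara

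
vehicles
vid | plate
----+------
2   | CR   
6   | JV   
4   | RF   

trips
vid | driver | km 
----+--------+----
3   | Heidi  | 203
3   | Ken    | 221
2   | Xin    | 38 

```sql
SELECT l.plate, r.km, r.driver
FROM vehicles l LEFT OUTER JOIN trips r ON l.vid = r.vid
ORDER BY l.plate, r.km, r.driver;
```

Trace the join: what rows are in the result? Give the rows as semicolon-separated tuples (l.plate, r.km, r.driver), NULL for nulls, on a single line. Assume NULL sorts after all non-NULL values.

(CR, 38, Xin); (JV, NULL, NULL); (RF, NULL, NULL)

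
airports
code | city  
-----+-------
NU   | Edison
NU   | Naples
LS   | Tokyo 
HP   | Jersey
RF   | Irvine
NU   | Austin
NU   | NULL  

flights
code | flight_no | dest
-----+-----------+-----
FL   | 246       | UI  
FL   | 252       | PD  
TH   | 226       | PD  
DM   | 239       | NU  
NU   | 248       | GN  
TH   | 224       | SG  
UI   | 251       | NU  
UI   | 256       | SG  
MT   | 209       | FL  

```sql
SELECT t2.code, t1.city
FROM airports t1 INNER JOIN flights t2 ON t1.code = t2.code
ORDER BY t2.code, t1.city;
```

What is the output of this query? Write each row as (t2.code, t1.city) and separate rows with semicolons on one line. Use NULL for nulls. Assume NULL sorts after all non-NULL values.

INNER JOIN keeps only pairs where the ON condition holds.
Matching on t1.code = t2.code.
- t1 row (code=NU): matches 1 t2 row(s) → 1 output row(s).
- t1 row (code=NU): matches 1 t2 row(s) → 1 output row(s).
- t1 row (code=LS): no match → dropped.
- t1 row (code=HP): no match → dropped.
- t1 row (code=RF): no match → dropped.
- t1 row (code=NU): matches 1 t2 row(s) → 1 output row(s).
- t1 row (code=NU): matches 1 t2 row(s) → 1 output row(s).
After projecting and ordering:
t2.code | t1.city
NU | Austin
NU | Edison
NU | Naples
NU | NULL

(NU, Austin); (NU, Edison); (NU, Naples); (NU, NULL)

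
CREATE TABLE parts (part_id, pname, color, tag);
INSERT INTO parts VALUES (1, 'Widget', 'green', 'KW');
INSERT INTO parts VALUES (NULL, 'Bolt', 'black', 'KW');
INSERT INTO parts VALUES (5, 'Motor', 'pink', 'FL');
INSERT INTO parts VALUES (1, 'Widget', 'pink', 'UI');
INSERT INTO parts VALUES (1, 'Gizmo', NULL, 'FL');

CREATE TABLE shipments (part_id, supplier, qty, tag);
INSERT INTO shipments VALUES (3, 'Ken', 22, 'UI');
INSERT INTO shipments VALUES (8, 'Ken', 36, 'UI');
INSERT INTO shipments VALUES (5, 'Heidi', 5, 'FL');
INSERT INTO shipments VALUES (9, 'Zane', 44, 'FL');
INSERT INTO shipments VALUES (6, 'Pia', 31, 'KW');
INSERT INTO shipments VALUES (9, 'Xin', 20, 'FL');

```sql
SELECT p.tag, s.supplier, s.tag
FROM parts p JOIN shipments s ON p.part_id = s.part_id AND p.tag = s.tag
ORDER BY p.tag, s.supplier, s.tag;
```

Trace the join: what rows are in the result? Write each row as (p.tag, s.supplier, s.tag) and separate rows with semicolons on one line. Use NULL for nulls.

(FL, Heidi, FL)

INNER JOIN keeps only pairs where the ON condition holds.
Matching on p.part_id = s.part_id AND p.tag = s.tag. A NULL in a compared column never satisfies the condition.
- p[0] part_id=1, tag=KW → no match; dropped.
- p[1] part_id=NULL, tag=KW → no match; dropped.
- p[2] part_id=5, tag=FL → 1 match(es) in s → 1 row(s).
- p[3] part_id=1, tag=UI → no match; dropped.
- p[4] part_id=1, tag=FL → no match; dropped.
After projecting and ordering:
p.tag | s.supplier | s.tag
FL | Heidi | FL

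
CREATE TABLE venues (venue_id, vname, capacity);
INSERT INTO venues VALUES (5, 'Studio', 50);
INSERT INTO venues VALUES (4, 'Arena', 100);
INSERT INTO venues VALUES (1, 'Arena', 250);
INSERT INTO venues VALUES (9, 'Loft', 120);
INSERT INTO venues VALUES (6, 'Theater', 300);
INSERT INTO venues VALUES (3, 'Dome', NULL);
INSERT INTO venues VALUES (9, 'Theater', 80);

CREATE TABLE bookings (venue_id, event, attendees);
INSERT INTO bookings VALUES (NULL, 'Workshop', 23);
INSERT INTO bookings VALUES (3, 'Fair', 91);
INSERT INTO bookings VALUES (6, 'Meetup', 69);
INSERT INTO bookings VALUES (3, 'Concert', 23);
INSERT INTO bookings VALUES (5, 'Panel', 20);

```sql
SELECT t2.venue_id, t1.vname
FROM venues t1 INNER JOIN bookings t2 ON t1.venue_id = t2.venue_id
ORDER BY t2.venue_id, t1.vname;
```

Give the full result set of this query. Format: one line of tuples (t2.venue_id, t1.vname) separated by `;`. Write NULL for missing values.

(3, Dome); (3, Dome); (5, Studio); (6, Theater)

INNER JOIN keeps only pairs where the ON condition holds.
Matching on t1.venue_id = t2.venue_id. A NULL in a compared column never satisfies the condition.
- t1 row (venue_id=5): matches 1 t2 row(s) → 1 output row(s).
- t1 row (venue_id=4): no match → dropped.
- t1 row (venue_id=1): no match → dropped.
- t1 row (venue_id=9): no match → dropped.
- t1 row (venue_id=6): matches 1 t2 row(s) → 1 output row(s).
- t1 row (venue_id=3): matches 2 t2 row(s) → 2 output row(s).
- t1 row (venue_id=9): no match → dropped.
After projecting and ordering:
t2.venue_id | t1.vname
3 | Dome
3 | Dome
5 | Studio
6 | Theater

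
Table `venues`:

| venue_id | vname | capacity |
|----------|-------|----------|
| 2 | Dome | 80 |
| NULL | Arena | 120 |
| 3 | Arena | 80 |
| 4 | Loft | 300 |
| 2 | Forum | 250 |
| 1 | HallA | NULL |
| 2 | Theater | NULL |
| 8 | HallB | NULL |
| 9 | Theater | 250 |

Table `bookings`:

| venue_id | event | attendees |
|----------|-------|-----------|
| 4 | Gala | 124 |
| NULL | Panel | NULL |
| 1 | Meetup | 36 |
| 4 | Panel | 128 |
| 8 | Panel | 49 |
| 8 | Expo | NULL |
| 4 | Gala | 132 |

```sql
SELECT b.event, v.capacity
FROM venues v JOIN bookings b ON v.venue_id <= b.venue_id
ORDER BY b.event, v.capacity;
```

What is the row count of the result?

INNER JOIN keeps only pairs where the ON condition holds.
Matching on v.venue_id <= b.venue_id. A NULL in a compared column never satisfies the condition.
- v[0] venue_id=2 → 5 match(es) in b → 5 row(s).
- v[1] venue_id=NULL → no match; dropped.
- v[2] venue_id=3 → 5 match(es) in b → 5 row(s).
- v[3] venue_id=4 → 5 match(es) in b → 5 row(s).
- v[4] venue_id=2 → 5 match(es) in b → 5 row(s).
- v[5] venue_id=1 → 6 match(es) in b → 6 row(s).
- v[6] venue_id=2 → 5 match(es) in b → 5 row(s).
- v[7] venue_id=8 → 2 match(es) in b → 2 row(s).
- v[8] venue_id=9 → no match; dropped.
Total: 33 rows.

33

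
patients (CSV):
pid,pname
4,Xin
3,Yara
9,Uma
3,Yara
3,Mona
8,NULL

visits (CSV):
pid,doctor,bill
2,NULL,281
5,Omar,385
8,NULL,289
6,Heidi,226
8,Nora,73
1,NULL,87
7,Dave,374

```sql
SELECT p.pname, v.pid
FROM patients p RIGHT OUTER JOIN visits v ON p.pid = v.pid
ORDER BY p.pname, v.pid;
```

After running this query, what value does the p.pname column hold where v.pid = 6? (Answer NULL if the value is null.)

NULL

RIGHT JOIN keeps every row from `visits`; unmatched rows get NULL for `patients`'s columns.
Matching on p.pid = v.pid.
- p (pid=4) has no partner in v.
- p (pid=3) has no partner in v.
- p (pid=9) has no partner in v.
- p (pid=3) has no partner in v.
- p (pid=3) has no partner in v.
- p (pid=8) pairs with 2 row(s) of v.
- 5 v row(s) had no p match → kept, p columns NULL.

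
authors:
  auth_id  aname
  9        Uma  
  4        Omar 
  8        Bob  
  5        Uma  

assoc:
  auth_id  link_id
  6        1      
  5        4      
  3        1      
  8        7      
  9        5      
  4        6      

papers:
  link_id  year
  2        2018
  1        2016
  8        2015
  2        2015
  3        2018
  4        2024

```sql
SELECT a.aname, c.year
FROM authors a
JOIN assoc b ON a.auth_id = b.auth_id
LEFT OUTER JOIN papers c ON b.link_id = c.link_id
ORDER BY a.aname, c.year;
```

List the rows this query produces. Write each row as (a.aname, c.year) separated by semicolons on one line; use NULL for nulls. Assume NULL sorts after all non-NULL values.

Step 1 — a INNER JOIN b on auth_id → 4 row(s).
Then LEFT JOIN `papers c` on link_id: each of those 4 rows is kept; rows whose b.link_id has no match in c get NULL for c's columns.

(Bob, NULL); (Omar, NULL); (Uma, 2024); (Uma, NULL)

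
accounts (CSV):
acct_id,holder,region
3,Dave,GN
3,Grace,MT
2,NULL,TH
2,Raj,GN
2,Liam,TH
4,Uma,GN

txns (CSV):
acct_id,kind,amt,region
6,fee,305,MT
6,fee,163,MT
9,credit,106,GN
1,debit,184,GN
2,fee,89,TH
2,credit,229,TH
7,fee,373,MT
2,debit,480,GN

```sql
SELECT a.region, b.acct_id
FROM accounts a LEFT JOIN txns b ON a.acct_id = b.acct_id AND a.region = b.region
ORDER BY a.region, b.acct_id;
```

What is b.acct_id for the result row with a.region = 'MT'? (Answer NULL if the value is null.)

NULL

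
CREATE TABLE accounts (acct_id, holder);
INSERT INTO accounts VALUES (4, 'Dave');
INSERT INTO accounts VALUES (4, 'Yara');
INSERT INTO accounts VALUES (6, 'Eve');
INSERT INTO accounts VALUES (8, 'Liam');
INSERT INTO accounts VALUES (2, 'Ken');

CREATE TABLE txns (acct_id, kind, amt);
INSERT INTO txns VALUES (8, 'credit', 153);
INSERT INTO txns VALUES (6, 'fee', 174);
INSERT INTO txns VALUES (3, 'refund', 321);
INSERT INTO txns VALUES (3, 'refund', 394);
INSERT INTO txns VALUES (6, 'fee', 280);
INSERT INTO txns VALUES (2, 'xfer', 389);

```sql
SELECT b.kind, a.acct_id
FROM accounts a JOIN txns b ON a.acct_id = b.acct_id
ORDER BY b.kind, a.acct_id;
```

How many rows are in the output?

4

INNER JOIN keeps only pairs where the ON condition holds.
Matching on a.acct_id = b.acct_id.
- a row (acct_id=4): no match → dropped.
- a row (acct_id=4): no match → dropped.
- a row (acct_id=6): matches 2 b row(s) → 2 output row(s).
- a row (acct_id=8): matches 1 b row(s) → 1 output row(s).
- a row (acct_id=2): matches 1 b row(s) → 1 output row(s).
Total: 4 rows.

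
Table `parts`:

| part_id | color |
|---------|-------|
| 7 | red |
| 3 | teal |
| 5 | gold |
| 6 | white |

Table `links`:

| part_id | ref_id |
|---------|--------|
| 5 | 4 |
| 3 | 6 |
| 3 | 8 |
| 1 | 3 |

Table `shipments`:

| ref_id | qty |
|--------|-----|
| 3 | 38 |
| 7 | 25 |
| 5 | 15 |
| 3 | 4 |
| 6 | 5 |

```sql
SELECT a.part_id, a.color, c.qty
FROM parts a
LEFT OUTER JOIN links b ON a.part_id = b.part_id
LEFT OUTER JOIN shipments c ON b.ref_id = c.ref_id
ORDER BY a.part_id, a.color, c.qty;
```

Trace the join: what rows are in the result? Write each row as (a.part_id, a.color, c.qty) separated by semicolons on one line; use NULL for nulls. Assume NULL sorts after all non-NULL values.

Step 1 — a LEFT JOIN b on part_id → 5 row(s).
Then LEFT JOIN `shipments c` on ref_id: each of those 5 rows is kept; rows whose b.ref_id has no match in c get NULL for c's columns.

(3, teal, 5); (3, teal, NULL); (5, gold, NULL); (6, white, NULL); (7, red, NULL)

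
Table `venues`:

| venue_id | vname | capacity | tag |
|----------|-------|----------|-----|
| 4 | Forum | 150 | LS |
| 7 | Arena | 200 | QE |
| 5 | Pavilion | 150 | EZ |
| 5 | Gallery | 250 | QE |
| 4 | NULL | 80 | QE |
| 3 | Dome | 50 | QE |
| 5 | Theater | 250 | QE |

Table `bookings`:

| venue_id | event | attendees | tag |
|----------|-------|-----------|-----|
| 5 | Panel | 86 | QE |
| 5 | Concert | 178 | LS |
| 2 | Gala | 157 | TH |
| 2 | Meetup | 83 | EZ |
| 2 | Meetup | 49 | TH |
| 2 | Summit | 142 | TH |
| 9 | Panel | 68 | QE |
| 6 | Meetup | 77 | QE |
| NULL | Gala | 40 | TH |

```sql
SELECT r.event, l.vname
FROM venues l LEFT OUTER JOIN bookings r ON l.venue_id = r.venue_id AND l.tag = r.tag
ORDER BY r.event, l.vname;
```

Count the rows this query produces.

LEFT JOIN keeps every row from `venues`; unmatched rows get NULL for `bookings`'s columns.
Matching on l.venue_id = r.venue_id AND l.tag = r.tag. A NULL in a compared column never satisfies the condition.
- l row (venue_id=4, tag=LS): no match → kept, r columns NULL.
- l row (venue_id=7, tag=QE): no match → kept, r columns NULL.
- l row (venue_id=5, tag=EZ): no match → kept, r columns NULL.
- l row (venue_id=5, tag=QE): matches 1 r row(s) → 1 output row(s).
- l row (venue_id=4, tag=QE): no match → kept, r columns NULL.
- l row (venue_id=3, tag=QE): no match → kept, r columns NULL.
- l row (venue_id=5, tag=QE): matches 1 r row(s) → 1 output row(s).
Total: 2 matched + 5 padded = 7 rows.

7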